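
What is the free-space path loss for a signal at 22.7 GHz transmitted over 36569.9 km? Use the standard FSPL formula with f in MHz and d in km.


f = 22.7 GHz = 22700.0000 MHz
d = 36569.9 km
FSPL = 32.44 + 20*log10(22700.0000) + 20*log10(36569.9)
FSPL = 32.44 + 87.1205 + 91.2625
FSPL = 210.8230 dB

210.8230 dB


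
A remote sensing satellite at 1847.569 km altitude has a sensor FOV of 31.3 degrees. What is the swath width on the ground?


FOV = 31.3 deg = 0.5462881 rad
swath = 2 * alt * tan(FOV/2) = 2 * 1847.569 * tan(0.273144)
swath = 2 * 1847.569 * 0.2801459
swath = 1035.1779 km

1035.1779 km


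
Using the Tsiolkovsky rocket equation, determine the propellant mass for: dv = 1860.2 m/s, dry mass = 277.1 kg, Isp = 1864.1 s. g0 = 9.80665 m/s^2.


ve = Isp * g0 = 1864.1 * 9.80665 = 18280.576265 m/s
mass ratio = exp(dv/ve) = exp(1860.2/18280.576265) = 1.10711583
m_prop = m_dry * (mr - 1) = 277.1 * (1.10711583 - 1)
m_prop = 29.6818 kg

29.6818 kg


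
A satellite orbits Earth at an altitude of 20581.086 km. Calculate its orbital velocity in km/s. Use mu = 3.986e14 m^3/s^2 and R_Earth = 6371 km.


r = R_E + alt = 6371.0 + 20581.086 = 26952.0860 km = 2.6952086e+07 m
v = sqrt(mu/r) = sqrt(3.986e14 / 2.6952086e+07) = 3845.6739 m/s = 3.8457 km/s

3.8457 km/s


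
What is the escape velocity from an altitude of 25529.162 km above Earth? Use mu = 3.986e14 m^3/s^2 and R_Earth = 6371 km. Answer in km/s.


r = 6371.0 + 25529.162 = 31900.1620 km = 3.1900162e+07 m
v_esc = sqrt(2*mu/r) = sqrt(2*3.986e14 / 3.1900162e+07)
v_esc = 4999.0468 m/s = 4.9990 km/s

4.9990 km/s


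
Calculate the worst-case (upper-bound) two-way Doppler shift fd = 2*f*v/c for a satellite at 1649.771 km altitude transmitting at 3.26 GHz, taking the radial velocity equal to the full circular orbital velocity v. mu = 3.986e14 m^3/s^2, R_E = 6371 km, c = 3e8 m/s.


r = 8.020771e+06 m
v = sqrt(mu/r) = 7049.5369 m/s (worst-case radial velocity)
f = 3.26 GHz = 3.26e+09 Hz
fd = 2*f*v/c = 2*3.26e+09*7049.5369/3.0e+08
fd = 153209.9355 Hz

153209.9355 Hz


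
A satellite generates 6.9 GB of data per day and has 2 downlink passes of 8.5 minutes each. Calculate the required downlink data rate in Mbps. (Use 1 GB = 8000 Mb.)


total contact time = 2 * 8.5 * 60 = 1020.0000 s
data = 6.9 GB = 55200.0000 Mb
rate = 55200.0000 / 1020.0000 = 54.1176 Mbps

54.1176 Mbps


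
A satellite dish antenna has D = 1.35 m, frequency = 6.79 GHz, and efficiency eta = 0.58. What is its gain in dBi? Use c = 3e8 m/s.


lambda = c/f = 3e8 / 6.79e+09 = 0.04418262 m
G = eta*(pi*D/lambda)^2 = 0.58*(pi*1.35/0.04418262)^2
G = 5344.3183 (linear)
G = 10*log10(5344.3183) = 37.2789 dBi

37.2789 dBi


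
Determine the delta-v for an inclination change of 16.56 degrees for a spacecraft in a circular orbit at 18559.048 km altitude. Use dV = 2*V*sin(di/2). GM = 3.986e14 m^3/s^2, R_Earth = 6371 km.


r = 24930.0480 km = 2.4930048e+07 m
V = sqrt(mu/r) = 3998.5920 m/s
di = 16.56 deg = 0.2890265 rad
dV = 2*V*sin(di/2) = 2*3998.5920*sin(0.1445133)
dV = 1151.6807 m/s = 1.1517 km/s

1.1517 km/s


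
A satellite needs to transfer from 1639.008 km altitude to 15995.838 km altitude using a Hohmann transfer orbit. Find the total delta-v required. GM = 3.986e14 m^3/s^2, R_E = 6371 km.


r1 = 8010.0080 km = 8.010008e+06 m
r2 = 22366.8380 km = 2.2366838e+07 m
dv1 = sqrt(mu/r1)*(sqrt(2*r2/(r1+r2)) - 1) = 1506.2087 m/s
dv2 = sqrt(mu/r2)*(1 - sqrt(2*r1/(r1+r2))) = 1155.8181 m/s
total dv = |dv1| + |dv2| = 1506.2087 + 1155.8181 = 2662.0267 m/s = 2.6620 km/s

2.6620 km/s


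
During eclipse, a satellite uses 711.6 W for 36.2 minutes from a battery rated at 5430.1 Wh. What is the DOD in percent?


E_used = P * t / 60 = 711.6 * 36.2 / 60 = 429.3320 Wh
DOD = E_used / E_total * 100 = 429.3320 / 5430.1 * 100
DOD = 7.9065 %

7.9065 %


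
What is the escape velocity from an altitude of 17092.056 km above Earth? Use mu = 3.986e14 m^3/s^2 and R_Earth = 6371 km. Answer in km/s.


r = 6371.0 + 17092.056 = 23463.0560 km = 2.3463056e+07 m
v_esc = sqrt(2*mu/r) = sqrt(2*3.986e14 / 2.3463056e+07)
v_esc = 5828.9638 m/s = 5.8290 km/s

5.8290 km/s


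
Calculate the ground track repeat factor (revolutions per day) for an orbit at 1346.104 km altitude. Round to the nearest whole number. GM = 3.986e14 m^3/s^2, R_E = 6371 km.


r = 7.717104e+06 m
T = 2*pi*sqrt(r^3/mu) = 6746.7210 s = 112.4453 min
revs/day = 1440 / 112.4453 = 12.8062
Rounded: 13 revolutions per day

13 revolutions per day


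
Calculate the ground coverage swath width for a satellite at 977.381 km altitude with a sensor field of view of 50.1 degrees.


FOV = 50.1 deg = 0.87441 rad
swath = 2 * alt * tan(FOV/2) = 2 * 977.381 * tan(0.437205)
swath = 2 * 977.381 * 0.4673705
swath = 913.5981 km

913.5981 km


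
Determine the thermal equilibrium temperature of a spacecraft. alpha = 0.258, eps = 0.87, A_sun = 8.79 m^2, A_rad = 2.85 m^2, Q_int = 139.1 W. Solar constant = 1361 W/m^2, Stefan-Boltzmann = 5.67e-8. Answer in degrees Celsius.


Numerator = alpha*S*A_sun + Q_int = 0.258*1361*8.79 + 139.1 = 3225.6030 W
Denominator = eps*sigma*A_rad = 0.87*5.67e-8*2.85 = 1.4058765e-07 W/K^4
T^4 = 2.2943715e+10 K^4
T = 389.1938 K = 116.0438 C

116.0438 degrees Celsius


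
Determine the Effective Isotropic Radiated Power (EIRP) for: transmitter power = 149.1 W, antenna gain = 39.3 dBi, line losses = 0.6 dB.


Pt = 149.1 W = 21.7348 dBW
EIRP = Pt_dBW + Gt - losses = 21.7348 + 39.3 - 0.6 = 60.4348 dBW

60.4348 dBW


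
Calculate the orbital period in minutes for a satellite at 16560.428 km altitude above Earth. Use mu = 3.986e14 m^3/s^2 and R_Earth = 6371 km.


r = 22931.4280 km = 2.2931428e+07 m
T = 2*pi*sqrt(r^3/mu) = 2*pi*sqrt(1.20585e+22 / 3.986e14)
T = 34558.7377 s = 575.9790 min

575.9790 minutes


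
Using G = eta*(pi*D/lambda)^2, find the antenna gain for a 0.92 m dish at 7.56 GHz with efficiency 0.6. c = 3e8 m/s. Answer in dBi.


lambda = c/f = 3e8 / 7.56e+09 = 0.03968254 m
G = eta*(pi*D/lambda)^2 = 0.6*(pi*0.92/0.03968254)^2
G = 3182.9347 (linear)
G = 10*log10(3182.9347) = 35.0283 dBi

35.0283 dBi


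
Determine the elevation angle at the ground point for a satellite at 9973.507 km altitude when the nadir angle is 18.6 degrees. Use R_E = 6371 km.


r = R_E + alt = 16344.5070 km
Law of sines in the satellite / Earth-center / ground-point triangle:
  sin(nadir)/R_E = sin(90 + el)/r  =>  cos(el) = (r/R_E)*sin(nadir)
cos(el) = (16344.5070 / 6371.0000) * sin(18.6 deg) = 0.8182754
el = arccos(0.8182754) = 35.0875 deg
(Earth-central angle = 90 - nadir - el = 36.3125 deg)

35.0875 degrees


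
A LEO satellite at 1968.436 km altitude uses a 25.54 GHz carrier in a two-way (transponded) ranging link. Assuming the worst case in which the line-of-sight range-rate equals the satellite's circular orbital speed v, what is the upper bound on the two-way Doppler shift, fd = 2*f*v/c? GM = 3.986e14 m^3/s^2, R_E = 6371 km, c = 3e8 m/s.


r = 8.339436e+06 m
v = sqrt(mu/r) = 6913.5372 m/s (worst-case radial velocity)
f = 25.54 GHz = 2.554e+10 Hz
fd = 2*f*v/c = 2*2.554e+10*6913.5372/3.0e+08
fd = 1.1771449e+06 Hz

1.1771e+06 Hz


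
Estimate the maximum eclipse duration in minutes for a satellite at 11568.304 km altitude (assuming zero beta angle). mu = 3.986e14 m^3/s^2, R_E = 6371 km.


r = 17939.3040 km
T = 398.5367 min
Eclipse fraction = arcsin(R_E/r)/pi = arcsin(6371.0000/17939.3040)/pi
= arcsin(0.355142)/pi = 0.1155675
Eclipse duration = 0.1155675 * 398.5367 = 46.0579 min

46.0579 minutes


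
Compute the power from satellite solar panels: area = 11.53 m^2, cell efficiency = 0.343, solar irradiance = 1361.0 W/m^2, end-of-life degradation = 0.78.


P = area * eta * S * degradation
P = 11.53 * 0.343 * 1361.0 * 0.78
P = 4198.3260 W

4198.3260 W


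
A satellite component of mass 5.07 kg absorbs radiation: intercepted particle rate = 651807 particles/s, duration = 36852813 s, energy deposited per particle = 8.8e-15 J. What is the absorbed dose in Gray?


Total energy deposited = rate * time * E_per
  = 651807 * 36852813 * 8.8e-15 = 0.2113841 J
Dose = E_total / mass = 0.2113841 / 5.07
Dose = 0.04169312 Gy

0.0417 Gy


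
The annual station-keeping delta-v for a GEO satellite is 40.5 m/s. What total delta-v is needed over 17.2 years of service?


dV = rate * years = 40.5 * 17.2
dV = 696.6000 m/s

696.6000 m/s


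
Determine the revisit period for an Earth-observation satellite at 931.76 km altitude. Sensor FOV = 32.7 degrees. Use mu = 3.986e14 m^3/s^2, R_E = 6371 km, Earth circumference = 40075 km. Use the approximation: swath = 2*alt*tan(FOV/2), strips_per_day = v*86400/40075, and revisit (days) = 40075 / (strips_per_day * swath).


swath = 2*931.76*tan(0.2853613) = 546.6971 km
v = sqrt(mu/r) = 7387.9702 m/s = 7.3880 km/s
strips/day = v*86400/40075 = 7.3880*86400/40075 = 15.9282
coverage/day = strips * swath = 15.9282 * 546.6971 = 8707.8739 km
revisit = 40075 / 8707.8739 = 4.6022 days

4.6022 days


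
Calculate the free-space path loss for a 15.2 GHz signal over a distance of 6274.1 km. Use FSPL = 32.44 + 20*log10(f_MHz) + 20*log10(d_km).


f = 15.2 GHz = 15200.0000 MHz
d = 6274.1 km
FSPL = 32.44 + 20*log10(15200.0000) + 20*log10(6274.1)
FSPL = 32.44 + 83.6369 + 75.9510
FSPL = 192.0279 dB

192.0279 dB


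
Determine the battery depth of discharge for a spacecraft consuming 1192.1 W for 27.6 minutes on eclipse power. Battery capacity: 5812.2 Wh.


E_used = P * t / 60 = 1192.1 * 27.6 / 60 = 548.3660 Wh
DOD = E_used / E_total * 100 = 548.3660 / 5812.2 * 100
DOD = 9.4347 %

9.4347 %


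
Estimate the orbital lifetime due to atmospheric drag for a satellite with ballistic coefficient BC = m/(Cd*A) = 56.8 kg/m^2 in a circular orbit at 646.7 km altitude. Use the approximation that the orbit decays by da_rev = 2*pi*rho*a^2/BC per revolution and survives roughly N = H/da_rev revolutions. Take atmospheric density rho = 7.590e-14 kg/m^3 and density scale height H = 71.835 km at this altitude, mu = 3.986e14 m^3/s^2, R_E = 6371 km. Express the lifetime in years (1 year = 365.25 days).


a = R_E + alt = 7017.7000 km = 7.0177e+06 m
da_rev = 2*pi*rho*a^2/BC = 2*pi*7.590e-14*(7.0177e+06)^2/56.8 = 0.413487996 m per revolution
N = H/da_rev = 71835.0000 m / 0.413487996 m = 173729.3482 revolutions
P = 2*pi*sqrt(a^3/mu) = 5850.6406 s
lifetime = N*P = 173729.3482 * 5850.6406 = 1.016428e+09 s = 11764.2127 days
years = 11764.2127 / 365.25 = 32.2087 years

32.2087 years


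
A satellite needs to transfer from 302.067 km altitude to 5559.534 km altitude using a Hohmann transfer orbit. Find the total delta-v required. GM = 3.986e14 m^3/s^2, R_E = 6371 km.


r1 = 6673.0670 km = 6.673067e+06 m
r2 = 11930.5340 km = 1.1930534e+07 m
dv1 = sqrt(mu/r1)*(sqrt(2*r2/(r1+r2)) - 1) = 1024.2171 m/s
dv2 = sqrt(mu/r2)*(1 - sqrt(2*r1/(r1+r2))) = 884.4092 m/s
total dv = |dv1| + |dv2| = 1024.2171 + 884.4092 = 1908.6264 m/s = 1.9086 km/s

1.9086 km/s


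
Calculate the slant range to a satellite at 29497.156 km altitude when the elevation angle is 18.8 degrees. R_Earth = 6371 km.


h = 29497.156 km, el = 18.8 deg
d = -R_E*sin(el) + sqrt((R_E*sin(el))^2 + 2*R_E*h + h^2)
d = -6371.0000*sin(0.3281219) + sqrt((6371.0000*0.3222657)^2 + 2*6371.0000*29497.156 + 29497.156^2)
d = 33304.3115 km

33304.3115 km


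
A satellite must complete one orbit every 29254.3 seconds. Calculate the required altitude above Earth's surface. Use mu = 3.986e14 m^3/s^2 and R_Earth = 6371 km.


T = 29254.3 s
r = (mu*T^2/(4*pi^2))^(1/3) = (3.986e14 * 29254.3^2 / (4*pi^2))^(1/3)
r = 2.0520392e+07 m = 20520.3923 km
alt = r - R_E = 20520.3923 - 6371 = 14149.3923 km

14149.3923 km


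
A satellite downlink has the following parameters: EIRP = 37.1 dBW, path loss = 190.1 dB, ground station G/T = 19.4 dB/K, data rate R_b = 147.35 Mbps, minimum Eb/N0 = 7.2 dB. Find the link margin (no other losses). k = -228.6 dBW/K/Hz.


C/N0 = EIRP - FSPL + G/T - k = 37.1 - 190.1 + 19.4 - (-228.6)
C/N0 = 95.0000 dB-Hz
R_b = 147.35 Mbps = 1.4735e+08 bps -> 10*log10(R_b) = 81.6835 dB-Hz
Eb/N0 = C/N0 - 10*log10(R_b) = 95.0000 - 81.6835 = 13.3165 dB
Margin = Eb/N0 - Eb/N0_req = 13.3165 - 7.2 = 6.1165 dB (link closes)

6.1165 dB


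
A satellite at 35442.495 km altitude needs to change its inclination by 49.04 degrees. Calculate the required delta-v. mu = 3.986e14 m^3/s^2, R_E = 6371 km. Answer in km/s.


r = 41813.4950 km = 4.1813495e+07 m
V = sqrt(mu/r) = 3087.5245 m/s
di = 49.04 deg = 0.8559095 rad
dV = 2*V*sin(di/2) = 2*3087.5245*sin(0.4279547)
dV = 2562.7124 m/s = 2.5627 km/s

2.5627 km/s


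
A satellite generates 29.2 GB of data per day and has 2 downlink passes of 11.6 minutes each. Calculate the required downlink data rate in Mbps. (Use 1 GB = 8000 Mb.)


total contact time = 2 * 11.6 * 60 = 1392.0000 s
data = 29.2 GB = 233600.0000 Mb
rate = 233600.0000 / 1392.0000 = 167.8161 Mbps

167.8161 Mbps


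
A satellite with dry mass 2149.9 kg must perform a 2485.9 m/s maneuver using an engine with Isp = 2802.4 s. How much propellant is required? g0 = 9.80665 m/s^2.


ve = Isp * g0 = 2802.4 * 9.80665 = 27482.155960 m/s
mass ratio = exp(dv/ve) = exp(2485.9/27482.155960) = 1.09467231
m_prop = m_dry * (mr - 1) = 2149.9 * (1.09467231 - 1)
m_prop = 203.5360 kg

203.5360 kg


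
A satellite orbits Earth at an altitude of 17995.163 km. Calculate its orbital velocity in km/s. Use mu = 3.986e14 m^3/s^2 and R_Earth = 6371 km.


r = R_E + alt = 6371.0 + 17995.163 = 24366.1630 km = 2.4366163e+07 m
v = sqrt(mu/r) = sqrt(3.986e14 / 2.4366163e+07) = 4044.5953 m/s = 4.0446 km/s

4.0446 km/s


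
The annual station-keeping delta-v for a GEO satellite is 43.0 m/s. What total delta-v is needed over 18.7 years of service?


dV = rate * years = 43.0 * 18.7
dV = 804.1000 m/s

804.1000 m/s


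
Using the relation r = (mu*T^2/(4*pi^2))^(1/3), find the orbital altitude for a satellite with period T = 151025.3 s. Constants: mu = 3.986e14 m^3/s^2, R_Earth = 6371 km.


T = 151025.3 s
r = (mu*T^2/(4*pi^2))^(1/3) = (3.986e14 * 151025.3^2 / (4*pi^2))^(1/3)
r = 6.1295086e+07 m = 61295.0858 km
alt = r - R_E = 61295.0858 - 6371 = 54924.0858 km

54924.0858 km


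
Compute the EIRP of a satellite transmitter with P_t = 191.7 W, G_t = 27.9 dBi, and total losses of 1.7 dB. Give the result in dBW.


Pt = 191.7 W = 22.8262 dBW
EIRP = Pt_dBW + Gt - losses = 22.8262 + 27.9 - 1.7 = 49.0262 dBW

49.0262 dBW


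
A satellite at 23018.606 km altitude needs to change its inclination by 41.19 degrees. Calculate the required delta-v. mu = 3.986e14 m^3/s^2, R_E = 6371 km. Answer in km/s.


r = 29389.6060 km = 2.9389606e+07 m
V = sqrt(mu/r) = 3682.7460 m/s
di = 41.19 deg = 0.7189011 rad
dV = 2*V*sin(di/2) = 2*3682.7460*sin(0.3594506)
dV = 2590.8852 m/s = 2.5909 km/s

2.5909 km/s


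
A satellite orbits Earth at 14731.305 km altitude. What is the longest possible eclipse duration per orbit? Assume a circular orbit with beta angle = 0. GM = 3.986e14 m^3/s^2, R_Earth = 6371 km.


r = 21102.3050 km
T = 508.4577 min
Eclipse fraction = arcsin(R_E/r)/pi = arcsin(6371.0000/21102.3050)/pi
= arcsin(0.3019101)/pi = 0.09762426
Eclipse duration = 0.09762426 * 508.4577 = 49.6378 min

49.6378 minutes


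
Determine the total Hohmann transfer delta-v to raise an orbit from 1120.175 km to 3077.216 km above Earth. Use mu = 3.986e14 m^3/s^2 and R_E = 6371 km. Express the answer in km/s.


r1 = 7491.1750 km = 7.491175e+06 m
r2 = 9448.2160 km = 9.448216e+06 m
dv1 = sqrt(mu/r1)*(sqrt(2*r2/(r1+r2)) - 1) = 409.8577 m/s
dv2 = sqrt(mu/r2)*(1 - sqrt(2*r1/(r1+r2))) = 386.7148 m/s
total dv = |dv1| + |dv2| = 409.8577 + 386.7148 = 796.5725 m/s = 0.7965725 km/s

0.7966 km/s


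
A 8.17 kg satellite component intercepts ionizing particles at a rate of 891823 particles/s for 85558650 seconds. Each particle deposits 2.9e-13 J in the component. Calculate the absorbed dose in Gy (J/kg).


Total energy deposited = rate * time * E_per
  = 891823 * 85558650 * 2.9e-13 = 22.1279 J
Dose = E_total / mass = 22.1279 / 8.17
Dose = 2.7084 Gy

2.7084 Gy


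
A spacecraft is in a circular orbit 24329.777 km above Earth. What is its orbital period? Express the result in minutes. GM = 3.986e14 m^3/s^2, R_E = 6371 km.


r = 30700.7770 km = 3.0700777e+07 m
T = 2*pi*sqrt(r^3/mu) = 2*pi*sqrt(2.893664e+22 / 3.986e14)
T = 53534.6875 s = 892.2448 min

892.2448 minutes


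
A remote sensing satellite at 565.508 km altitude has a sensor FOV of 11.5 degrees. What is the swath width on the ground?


FOV = 11.5 deg = 0.2007129 rad
swath = 2 * alt * tan(FOV/2) = 2 * 565.508 * tan(0.1003564)
swath = 2 * 565.508 * 0.1006947
swath = 113.8873 km

113.8873 km


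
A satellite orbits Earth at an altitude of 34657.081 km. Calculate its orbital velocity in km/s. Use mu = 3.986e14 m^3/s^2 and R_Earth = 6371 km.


r = R_E + alt = 6371.0 + 34657.081 = 41028.0810 km = 4.1028081e+07 m
v = sqrt(mu/r) = sqrt(3.986e14 / 4.1028081e+07) = 3116.9371 m/s = 3.1169 km/s

3.1169 km/s


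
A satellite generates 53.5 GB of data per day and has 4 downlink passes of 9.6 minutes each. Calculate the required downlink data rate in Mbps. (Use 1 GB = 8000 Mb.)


total contact time = 4 * 9.6 * 60 = 2304.0000 s
data = 53.5 GB = 428000.0000 Mb
rate = 428000.0000 / 2304.0000 = 185.7639 Mbps

185.7639 Mbps


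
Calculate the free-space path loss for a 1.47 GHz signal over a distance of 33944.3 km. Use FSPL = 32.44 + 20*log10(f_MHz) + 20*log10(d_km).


f = 1.47 GHz = 1470.0000 MHz
d = 33944.3 km
FSPL = 32.44 + 20*log10(1470.0000) + 20*log10(33944.3)
FSPL = 32.44 + 63.3463 + 90.6153
FSPL = 186.4017 dB

186.4017 dB


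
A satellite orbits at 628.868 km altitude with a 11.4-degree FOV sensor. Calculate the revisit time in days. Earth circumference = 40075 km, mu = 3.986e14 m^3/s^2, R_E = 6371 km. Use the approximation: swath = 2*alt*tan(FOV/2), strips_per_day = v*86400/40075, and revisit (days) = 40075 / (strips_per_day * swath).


swath = 2*628.868*tan(0.09948377) = 125.5387 km
v = sqrt(mu/r) = 7546.1203 m/s = 7.5461 km/s
strips/day = v*86400/40075 = 7.5461*86400/40075 = 16.2691
coverage/day = strips * swath = 16.2691 * 125.5387 = 2042.4043 km
revisit = 40075 / 2042.4043 = 19.6215 days

19.6215 days


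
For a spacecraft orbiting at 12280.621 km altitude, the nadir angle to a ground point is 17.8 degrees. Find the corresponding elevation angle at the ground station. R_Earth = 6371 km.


r = R_E + alt = 18651.6210 km
Law of sines in the satellite / Earth-center / ground-point triangle:
  sin(nadir)/R_E = sin(90 + el)/r  =>  cos(el) = (r/R_E)*sin(nadir)
cos(el) = (18651.6210 / 6371.0000) * sin(17.8 deg) = 0.8949479
el = arccos(0.8949479) = 26.4983 deg
(Earth-central angle = 90 - nadir - el = 45.7017 deg)

26.4983 degrees


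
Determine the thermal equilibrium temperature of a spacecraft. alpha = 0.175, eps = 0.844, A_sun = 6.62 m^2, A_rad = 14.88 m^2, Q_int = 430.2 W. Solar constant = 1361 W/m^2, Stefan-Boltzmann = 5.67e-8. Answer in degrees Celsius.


Numerator = alpha*S*A_sun + Q_int = 0.175*1361*6.62 + 430.2 = 2006.9185 W
Denominator = eps*sigma*A_rad = 0.844*5.67e-8*14.88 = 7.1207942e-07 W/K^4
T^4 = 2.8183914e+09 K^4
T = 230.4095 K = -42.7405 C

-42.7405 degrees Celsius


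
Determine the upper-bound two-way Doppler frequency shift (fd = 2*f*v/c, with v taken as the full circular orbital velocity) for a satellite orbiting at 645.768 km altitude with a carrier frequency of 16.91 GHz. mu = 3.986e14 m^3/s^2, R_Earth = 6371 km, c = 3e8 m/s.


r = 7.016768e+06 m
v = sqrt(mu/r) = 7537.0273 m/s (worst-case radial velocity)
f = 16.91 GHz = 1.691e+10 Hz
fd = 2*f*v/c = 2*1.691e+10*7537.0273/3.0e+08
fd = 849674.2112 Hz

849674.2112 Hz


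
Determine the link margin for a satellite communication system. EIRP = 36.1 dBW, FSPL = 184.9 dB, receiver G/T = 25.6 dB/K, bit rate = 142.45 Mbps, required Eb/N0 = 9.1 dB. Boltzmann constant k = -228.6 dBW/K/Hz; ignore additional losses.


C/N0 = EIRP - FSPL + G/T - k = 36.1 - 184.9 + 25.6 - (-228.6)
C/N0 = 105.4000 dB-Hz
R_b = 142.45 Mbps = 1.4245e+08 bps -> 10*log10(R_b) = 81.5366 dB-Hz
Eb/N0 = C/N0 - 10*log10(R_b) = 105.4000 - 81.5366 = 23.8634 dB
Margin = Eb/N0 - Eb/N0_req = 23.8634 - 9.1 = 14.7634 dB (link closes)

14.7634 dB


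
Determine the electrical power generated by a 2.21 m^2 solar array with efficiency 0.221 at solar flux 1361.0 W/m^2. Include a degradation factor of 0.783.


P = area * eta * S * degradation
P = 2.21 * 0.221 * 1361.0 * 0.783
P = 520.4805 W

520.4805 W


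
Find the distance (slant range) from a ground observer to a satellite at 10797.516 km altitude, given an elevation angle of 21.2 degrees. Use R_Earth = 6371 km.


h = 10797.516 km, el = 21.2 deg
d = -R_E*sin(el) + sqrt((R_E*sin(el))^2 + 2*R_E*h + h^2)
d = -6371.0000*sin(0.3700098) + sqrt((6371.0000*0.3616246)^2 + 2*6371.0000*10797.516 + 10797.516^2)
d = 13804.3580 km

13804.3580 km


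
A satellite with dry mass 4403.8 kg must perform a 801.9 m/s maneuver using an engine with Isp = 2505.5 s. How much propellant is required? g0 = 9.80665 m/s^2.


ve = Isp * g0 = 2505.5 * 9.80665 = 24570.561575 m/s
mass ratio = exp(dv/ve) = exp(801.9/24570.561575) = 1.03317503
m_prop = m_dry * (mr - 1) = 4403.8 * (1.03317503 - 1)
m_prop = 146.0962 kg

146.0962 kg


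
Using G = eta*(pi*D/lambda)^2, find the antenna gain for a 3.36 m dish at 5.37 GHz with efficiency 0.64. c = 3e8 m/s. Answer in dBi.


lambda = c/f = 3e8 / 5.37e+09 = 0.05586592 m
G = eta*(pi*D/lambda)^2 = 0.64*(pi*3.36/0.05586592)^2
G = 22848.8494 (linear)
G = 10*log10(22848.8494) = 43.5886 dBi

43.5886 dBi


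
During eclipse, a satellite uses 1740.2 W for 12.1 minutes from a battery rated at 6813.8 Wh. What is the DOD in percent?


E_used = P * t / 60 = 1740.2 * 12.1 / 60 = 350.9403 Wh
DOD = E_used / E_total * 100 = 350.9403 / 6813.8 * 100
DOD = 5.1504 %

5.1504 %


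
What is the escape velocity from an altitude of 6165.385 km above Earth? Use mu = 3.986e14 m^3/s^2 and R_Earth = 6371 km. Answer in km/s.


r = 6371.0 + 6165.385 = 12536.3850 km = 1.2536385e+07 m
v_esc = sqrt(2*mu/r) = sqrt(2*3.986e14 / 1.2536385e+07)
v_esc = 7974.3902 m/s = 7.9744 km/s

7.9744 km/s


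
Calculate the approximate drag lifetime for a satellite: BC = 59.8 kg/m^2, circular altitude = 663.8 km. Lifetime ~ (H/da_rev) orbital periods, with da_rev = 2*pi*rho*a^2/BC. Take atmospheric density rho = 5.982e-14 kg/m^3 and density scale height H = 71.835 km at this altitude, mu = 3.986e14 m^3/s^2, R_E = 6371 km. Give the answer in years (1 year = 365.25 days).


a = R_E + alt = 7034.8000 km = 7.0348e+06 m
da_rev = 2*pi*rho*a^2/BC = 2*pi*5.982e-14*(7.0348e+06)^2/59.8 = 0.311048852 m per revolution
N = H/da_rev = 71835.0000 m / 0.311048852 m = 230944.4305 revolutions
P = 2*pi*sqrt(a^3/mu) = 5872.0379 s
lifetime = N*P = 230944.4305 * 5872.0379 = 1.3561145e+09 s = 15695.7692 days
years = 15695.7692 / 365.25 = 42.9727 years

42.9727 years


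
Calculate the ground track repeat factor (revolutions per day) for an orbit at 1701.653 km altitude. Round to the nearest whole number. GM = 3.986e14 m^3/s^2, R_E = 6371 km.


r = 8.072653e+06 m
T = 2*pi*sqrt(r^3/mu) = 7218.3120 s = 120.3052 min
revs/day = 1440 / 120.3052 = 11.9696
Rounded: 12 revolutions per day

12 revolutions per day


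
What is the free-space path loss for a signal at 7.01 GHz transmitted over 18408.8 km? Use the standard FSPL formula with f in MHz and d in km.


f = 7.01 GHz = 7010.0000 MHz
d = 18408.8 km
FSPL = 32.44 + 20*log10(7010.0000) + 20*log10(18408.8)
FSPL = 32.44 + 76.9144 + 85.3005
FSPL = 194.6549 dB

194.6549 dB


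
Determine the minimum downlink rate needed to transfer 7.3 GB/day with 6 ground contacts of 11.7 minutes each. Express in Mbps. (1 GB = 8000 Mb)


total contact time = 6 * 11.7 * 60 = 4212.0000 s
data = 7.3 GB = 58400.0000 Mb
rate = 58400.0000 / 4212.0000 = 13.8651 Mbps

13.8651 Mbps


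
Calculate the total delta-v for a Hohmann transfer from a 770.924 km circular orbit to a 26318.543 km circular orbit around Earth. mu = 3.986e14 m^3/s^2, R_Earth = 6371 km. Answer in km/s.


r1 = 7141.9240 km = 7.141924e+06 m
r2 = 32689.5430 km = 3.2689543e+07 m
dv1 = sqrt(mu/r1)*(sqrt(2*r2/(r1+r2)) - 1) = 2100.5247 m/s
dv2 = sqrt(mu/r2)*(1 - sqrt(2*r1/(r1+r2))) = 1400.8249 m/s
total dv = |dv1| + |dv2| = 2100.5247 + 1400.8249 = 3501.3496 m/s = 3.5013 km/s

3.5013 km/s


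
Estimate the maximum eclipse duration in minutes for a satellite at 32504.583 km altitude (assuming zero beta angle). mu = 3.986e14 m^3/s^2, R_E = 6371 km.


r = 38875.5830 km
T = 1271.3799 min
Eclipse fraction = arcsin(R_E/r)/pi = arcsin(6371.0000/38875.5830)/pi
= arcsin(0.1638818)/pi = 0.05240156
Eclipse duration = 0.05240156 * 1271.3799 = 66.6223 min

66.6223 minutes


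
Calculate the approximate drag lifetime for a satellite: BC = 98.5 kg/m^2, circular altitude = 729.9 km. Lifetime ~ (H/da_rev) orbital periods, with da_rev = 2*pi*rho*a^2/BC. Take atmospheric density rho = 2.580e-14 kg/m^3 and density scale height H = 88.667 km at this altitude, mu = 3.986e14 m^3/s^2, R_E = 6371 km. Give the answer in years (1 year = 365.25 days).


a = R_E + alt = 7100.9000 km = 7.1009e+06 m
da_rev = 2*pi*rho*a^2/BC = 2*pi*2.580e-14*(7.1009e+06)^2/98.5 = 0.0829831922 m per revolution
N = H/da_rev = 88667.0000 m / 0.0829831922 m = 1.0684935e+06 revolutions
P = 2*pi*sqrt(a^3/mu) = 5954.9938 s
lifetime = N*P = 1.0684935e+06 * 5954.9938 = 6.3628721e+09 s = 73644.3530 days
years = 73644.3530 / 365.25 = 201.6272 years

201.6272 years


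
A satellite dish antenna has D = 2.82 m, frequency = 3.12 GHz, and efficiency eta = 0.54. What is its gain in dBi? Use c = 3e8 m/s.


lambda = c/f = 3e8 / 3.12e+09 = 0.09615385 m
G = eta*(pi*D/lambda)^2 = 0.54*(pi*2.82/0.09615385)^2
G = 4584.1456 (linear)
G = 10*log10(4584.1456) = 36.6126 dBi

36.6126 dBi


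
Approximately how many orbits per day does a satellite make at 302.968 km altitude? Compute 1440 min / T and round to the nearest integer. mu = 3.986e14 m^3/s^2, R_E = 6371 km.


r = 6.673968e+06 m
T = 2*pi*sqrt(r^3/mu) = 5426.0951 s = 90.4349 min
revs/day = 1440 / 90.4349 = 15.9231
Rounded: 16 revolutions per day

16 revolutions per day


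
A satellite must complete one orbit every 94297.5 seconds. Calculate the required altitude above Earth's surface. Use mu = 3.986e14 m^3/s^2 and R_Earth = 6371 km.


T = 94297.5 s
r = (mu*T^2/(4*pi^2))^(1/3) = (3.986e14 * 94297.5^2 / (4*pi^2))^(1/3)
r = 4.4777445e+07 m = 44777.4446 km
alt = r - R_E = 44777.4446 - 6371 = 38406.4446 km

38406.4446 km


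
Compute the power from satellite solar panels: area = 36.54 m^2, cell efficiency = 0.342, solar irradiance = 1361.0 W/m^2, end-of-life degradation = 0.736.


P = area * eta * S * degradation
P = 36.54 * 0.342 * 1361.0 * 0.736
P = 12517.8744 W

12517.8744 W


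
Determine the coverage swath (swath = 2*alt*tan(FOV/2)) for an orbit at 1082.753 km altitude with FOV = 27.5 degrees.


FOV = 27.5 deg = 0.4799655 rad
swath = 2 * alt * tan(FOV/2) = 2 * 1082.753 * tan(0.2399828)
swath = 2 * 1082.753 * 0.2446984
swath = 529.8959 km

529.8959 km


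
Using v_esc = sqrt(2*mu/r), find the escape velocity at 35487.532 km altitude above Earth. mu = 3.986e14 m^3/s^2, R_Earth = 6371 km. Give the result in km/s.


r = 6371.0 + 35487.532 = 41858.5320 km = 4.1858532e+07 m
v_esc = sqrt(2*mu/r) = sqrt(2*3.986e14 / 4.1858532e+07)
v_esc = 4364.0694 m/s = 4.3641 km/s

4.3641 km/s


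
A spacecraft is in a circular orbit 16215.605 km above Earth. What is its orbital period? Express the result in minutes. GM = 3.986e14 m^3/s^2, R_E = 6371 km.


r = 22586.6050 km = 2.2586605e+07 m
T = 2*pi*sqrt(r^3/mu) = 2*pi*sqrt(1.1522663e+22 / 3.986e14)
T = 33782.1788 s = 563.0363 min

563.0363 minutes


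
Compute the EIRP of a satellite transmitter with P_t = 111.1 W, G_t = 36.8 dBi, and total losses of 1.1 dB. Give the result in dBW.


Pt = 111.1 W = 20.4571 dBW
EIRP = Pt_dBW + Gt - losses = 20.4571 + 36.8 - 1.1 = 56.1571 dBW

56.1571 dBW


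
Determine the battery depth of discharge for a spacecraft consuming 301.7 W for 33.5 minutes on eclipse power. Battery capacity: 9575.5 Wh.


E_used = P * t / 60 = 301.7 * 33.5 / 60 = 168.4492 Wh
DOD = E_used / E_total * 100 = 168.4492 / 9575.5 * 100
DOD = 1.7592 %

1.7592 %


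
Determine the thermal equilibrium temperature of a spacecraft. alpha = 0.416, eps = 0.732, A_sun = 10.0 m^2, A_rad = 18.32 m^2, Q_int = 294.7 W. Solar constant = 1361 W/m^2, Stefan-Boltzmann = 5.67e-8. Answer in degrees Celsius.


Numerator = alpha*S*A_sun + Q_int = 0.416*1361*10.0 + 294.7 = 5956.4600 W
Denominator = eps*sigma*A_rad = 0.732*5.67e-8*18.32 = 7.6036061e-07 W/K^4
T^4 = 7.8337304e+09 K^4
T = 297.5036 K = 24.3536 C

24.3536 degrees Celsius


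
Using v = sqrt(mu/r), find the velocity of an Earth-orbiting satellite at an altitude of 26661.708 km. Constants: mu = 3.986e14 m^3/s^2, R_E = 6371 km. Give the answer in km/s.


r = R_E + alt = 6371.0 + 26661.708 = 33032.7080 km = 3.3032708e+07 m
v = sqrt(mu/r) = sqrt(3.986e14 / 3.3032708e+07) = 3473.7340 m/s = 3.4737 km/s

3.4737 km/s


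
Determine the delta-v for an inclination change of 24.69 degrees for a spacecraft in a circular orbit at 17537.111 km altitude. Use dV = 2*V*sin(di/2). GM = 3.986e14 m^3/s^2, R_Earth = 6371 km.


r = 23908.1110 km = 2.3908111e+07 m
V = sqrt(mu/r) = 4083.1564 m/s
di = 24.69 deg = 0.4309218 rad
dV = 2*V*sin(di/2) = 2*4083.1564*sin(0.2154609)
dV = 1745.9388 m/s = 1.7459 km/s

1.7459 km/s


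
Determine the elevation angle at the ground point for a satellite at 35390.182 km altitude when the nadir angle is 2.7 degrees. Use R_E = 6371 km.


r = R_E + alt = 41761.1820 km
Law of sines in the satellite / Earth-center / ground-point triangle:
  sin(nadir)/R_E = sin(90 + el)/r  =>  cos(el) = (r/R_E)*sin(nadir)
cos(el) = (41761.1820 / 6371.0000) * sin(2.7 deg) = 0.3087774
el = arccos(0.3087774) = 72.0144 deg
(Earth-central angle = 90 - nadir - el = 15.2856 deg)

72.0144 degrees


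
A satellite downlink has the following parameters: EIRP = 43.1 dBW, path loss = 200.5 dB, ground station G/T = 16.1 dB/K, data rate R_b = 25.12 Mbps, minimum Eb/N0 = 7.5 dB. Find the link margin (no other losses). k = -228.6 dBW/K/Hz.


C/N0 = EIRP - FSPL + G/T - k = 43.1 - 200.5 + 16.1 - (-228.6)
C/N0 = 87.3000 dB-Hz
R_b = 25.12 Mbps = 2.512e+07 bps -> 10*log10(R_b) = 74.0002 dB-Hz
Eb/N0 = C/N0 - 10*log10(R_b) = 87.3000 - 74.0002 = 13.2998 dB
Margin = Eb/N0 - Eb/N0_req = 13.2998 - 7.5 = 5.7998 dB (link closes)

5.7998 dB


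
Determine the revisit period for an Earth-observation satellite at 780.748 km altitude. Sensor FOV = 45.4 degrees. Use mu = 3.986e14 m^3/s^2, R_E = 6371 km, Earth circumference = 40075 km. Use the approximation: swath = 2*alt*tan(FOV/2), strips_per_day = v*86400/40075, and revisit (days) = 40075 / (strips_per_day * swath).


swath = 2*780.748*tan(0.3961897) = 653.1879 km
v = sqrt(mu/r) = 7465.5627 m/s = 7.4656 km/s
strips/day = v*86400/40075 = 7.4656*86400/40075 = 16.0954
coverage/day = strips * swath = 16.0954 * 653.1879 = 10513.3447 km
revisit = 40075 / 10513.3447 = 3.8118 days

3.8118 days


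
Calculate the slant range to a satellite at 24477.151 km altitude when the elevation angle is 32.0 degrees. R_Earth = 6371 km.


h = 24477.151 km, el = 32.0 deg
d = -R_E*sin(el) + sqrt((R_E*sin(el))^2 + 2*R_E*h + h^2)
d = -6371.0000*sin(0.5585054) + sqrt((6371.0000*0.5299193)^2 + 2*6371.0000*24477.151 + 24477.151^2)
d = 26995.2020 km

26995.2020 km


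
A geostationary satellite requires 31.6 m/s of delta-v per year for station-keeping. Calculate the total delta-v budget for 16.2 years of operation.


dV = rate * years = 31.6 * 16.2
dV = 511.9200 m/s

511.9200 m/s


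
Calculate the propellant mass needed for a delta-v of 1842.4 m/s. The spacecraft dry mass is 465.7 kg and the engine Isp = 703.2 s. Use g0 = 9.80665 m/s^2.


ve = Isp * g0 = 703.2 * 9.80665 = 6896.036280 m/s
mass ratio = exp(dv/ve) = exp(1842.4/6896.036280) = 1.30625984
m_prop = m_dry * (mr - 1) = 465.7 * (1.30625984 - 1)
m_prop = 142.6252 kg

142.6252 kg


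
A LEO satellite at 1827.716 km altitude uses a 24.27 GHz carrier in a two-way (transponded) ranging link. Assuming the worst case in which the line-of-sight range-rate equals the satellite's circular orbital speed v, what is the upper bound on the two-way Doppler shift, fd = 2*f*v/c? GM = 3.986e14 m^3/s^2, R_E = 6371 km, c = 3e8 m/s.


r = 8.198716e+06 m
v = sqrt(mu/r) = 6972.6156 m/s (worst-case radial velocity)
f = 24.27 GHz = 2.427e+10 Hz
fd = 2*f*v/c = 2*2.427e+10*6972.6156/3.0e+08
fd = 1.1281692e+06 Hz

1.1282e+06 Hz


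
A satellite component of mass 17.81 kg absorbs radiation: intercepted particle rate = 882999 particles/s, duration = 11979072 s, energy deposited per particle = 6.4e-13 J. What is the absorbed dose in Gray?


Total energy deposited = rate * time * E_per
  = 882999 * 11979072 * 6.4e-13 = 6.7696 J
Dose = E_total / mass = 6.7696 / 17.81
Dose = 0.3801014 Gy

0.3801 Gy


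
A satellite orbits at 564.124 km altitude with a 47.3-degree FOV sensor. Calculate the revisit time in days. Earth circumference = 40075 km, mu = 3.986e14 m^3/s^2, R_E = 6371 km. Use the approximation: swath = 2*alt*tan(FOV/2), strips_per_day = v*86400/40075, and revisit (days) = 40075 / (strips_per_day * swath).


swath = 2*564.124*tan(0.4127704) = 494.0924 km
v = sqrt(mu/r) = 7581.2625 m/s = 7.5813 km/s
strips/day = v*86400/40075 = 7.5813*86400/40075 = 16.3449
coverage/day = strips * swath = 16.3449 * 494.0924 = 8075.8810 km
revisit = 40075 / 8075.8810 = 4.9623 days

4.9623 days


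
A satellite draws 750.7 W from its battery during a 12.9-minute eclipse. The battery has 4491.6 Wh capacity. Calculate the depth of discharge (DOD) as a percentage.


E_used = P * t / 60 = 750.7 * 12.9 / 60 = 161.4005 Wh
DOD = E_used / E_total * 100 = 161.4005 / 4491.6 * 100
DOD = 3.5934 %

3.5934 %


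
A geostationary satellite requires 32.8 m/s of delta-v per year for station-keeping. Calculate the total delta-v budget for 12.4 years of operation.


dV = rate * years = 32.8 * 12.4
dV = 406.7200 m/s

406.7200 m/s


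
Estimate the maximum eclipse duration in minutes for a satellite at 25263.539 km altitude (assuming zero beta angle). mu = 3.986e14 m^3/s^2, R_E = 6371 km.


r = 31634.5390 km
T = 933.2591 min
Eclipse fraction = arcsin(R_E/r)/pi = arcsin(6371.0000/31634.5390)/pi
= arcsin(0.2013938)/pi = 0.06454709
Eclipse duration = 0.06454709 * 933.2591 = 60.2392 min

60.2392 minutes


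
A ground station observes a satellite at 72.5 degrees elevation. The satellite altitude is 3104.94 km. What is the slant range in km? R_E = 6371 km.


h = 3104.94 km, el = 72.5 deg
d = -R_E*sin(el) + sqrt((R_E*sin(el))^2 + 2*R_E*h + h^2)
d = -6371.0000*sin(1.2654) + sqrt((6371.0000*0.953717)^2 + 2*6371.0000*3104.94 + 3104.94^2)
d = 3204.1259 km

3204.1259 km


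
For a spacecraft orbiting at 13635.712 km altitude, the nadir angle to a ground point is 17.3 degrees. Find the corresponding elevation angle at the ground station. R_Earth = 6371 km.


r = R_E + alt = 20006.7120 km
Law of sines in the satellite / Earth-center / ground-point triangle:
  sin(nadir)/R_E = sin(90 + el)/r  =>  cos(el) = (r/R_E)*sin(nadir)
cos(el) = (20006.7120 / 6371.0000) * sin(17.3 deg) = 0.9338398
el = arccos(0.9338398) = 20.9585 deg
(Earth-central angle = 90 - nadir - el = 51.7415 deg)

20.9585 degrees


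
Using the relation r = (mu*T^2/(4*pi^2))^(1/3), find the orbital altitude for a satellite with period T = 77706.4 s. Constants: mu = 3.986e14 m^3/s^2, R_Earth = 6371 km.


T = 77706.4 s
r = (mu*T^2/(4*pi^2))^(1/3) = (3.986e14 * 77706.4^2 / (4*pi^2))^(1/3)
r = 3.9357761e+07 m = 39357.7605 km
alt = r - R_E = 39357.7605 - 6371 = 32986.7605 km

32986.7605 km


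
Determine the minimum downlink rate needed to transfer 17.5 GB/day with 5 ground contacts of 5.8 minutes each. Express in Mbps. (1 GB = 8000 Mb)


total contact time = 5 * 5.8 * 60 = 1740.0000 s
data = 17.5 GB = 140000.0000 Mb
rate = 140000.0000 / 1740.0000 = 80.4598 Mbps

80.4598 Mbps


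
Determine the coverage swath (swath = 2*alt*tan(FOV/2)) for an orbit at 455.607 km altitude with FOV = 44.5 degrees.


FOV = 44.5 deg = 0.7766715 rad
swath = 2 * alt * tan(FOV/2) = 2 * 455.607 * tan(0.3883358)
swath = 2 * 455.607 * 0.4091108
swath = 372.7875 km

372.7875 km


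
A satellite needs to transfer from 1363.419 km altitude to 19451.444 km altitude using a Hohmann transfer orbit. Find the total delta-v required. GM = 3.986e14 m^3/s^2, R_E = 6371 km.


r1 = 7734.4190 km = 7.734419e+06 m
r2 = 25822.4440 km = 2.5822444e+07 m
dv1 = sqrt(mu/r1)*(sqrt(2*r2/(r1+r2)) - 1) = 1727.0509 m/s
dv2 = sqrt(mu/r2)*(1 - sqrt(2*r1/(r1+r2))) = 1261.3681 m/s
total dv = |dv1| + |dv2| = 1727.0509 + 1261.3681 = 2988.4190 m/s = 2.9884 km/s

2.9884 km/s


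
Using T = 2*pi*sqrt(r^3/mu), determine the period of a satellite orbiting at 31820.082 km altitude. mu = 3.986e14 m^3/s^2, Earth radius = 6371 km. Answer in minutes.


r = 38191.0820 km = 3.8191082e+07 m
T = 2*pi*sqrt(r^3/mu) = 2*pi*sqrt(5.5703937e+22 / 3.986e14)
T = 74276.9676 s = 1237.9495 min

1237.9495 minutes


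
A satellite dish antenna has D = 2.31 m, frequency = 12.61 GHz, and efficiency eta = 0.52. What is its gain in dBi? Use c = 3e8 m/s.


lambda = c/f = 3e8 / 1.261e+10 = 0.02379064 m
G = eta*(pi*D/lambda)^2 = 0.52*(pi*2.31/0.02379064)^2
G = 48385.4420 (linear)
G = 10*log10(48385.4420) = 46.8471 dBi

46.8471 dBi


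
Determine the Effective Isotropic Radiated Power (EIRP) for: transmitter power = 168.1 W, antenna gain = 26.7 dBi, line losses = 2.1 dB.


Pt = 168.1 W = 22.2557 dBW
EIRP = Pt_dBW + Gt - losses = 22.2557 + 26.7 - 2.1 = 46.8557 dBW

46.8557 dBW


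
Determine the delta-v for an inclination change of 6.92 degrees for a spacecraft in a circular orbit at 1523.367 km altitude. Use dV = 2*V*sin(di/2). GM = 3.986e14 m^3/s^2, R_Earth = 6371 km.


r = 7894.3670 km = 7.894367e+06 m
V = sqrt(mu/r) = 7105.7511 m/s
di = 6.92 deg = 0.1207768 rad
dV = 2*V*sin(di/2) = 2*7105.7511*sin(0.06038839)
dV = 857.6882 m/s = 0.8576882 km/s

0.8577 km/s


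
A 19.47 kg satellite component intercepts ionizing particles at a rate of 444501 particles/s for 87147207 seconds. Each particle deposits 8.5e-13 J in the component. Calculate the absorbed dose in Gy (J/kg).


Total energy deposited = rate * time * E_per
  = 444501 * 87147207 * 8.5e-13 = 32.9265 J
Dose = E_total / mass = 32.9265 / 19.47
Dose = 1.6911 Gy

1.6911 Gy


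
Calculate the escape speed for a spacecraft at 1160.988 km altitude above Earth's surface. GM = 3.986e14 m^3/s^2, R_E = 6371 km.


r = 6371.0 + 1160.988 = 7531.9880 km = 7.531988e+06 m
v_esc = sqrt(2*mu/r) = sqrt(2*3.986e14 / 7.531988e+06)
v_esc = 10287.9498 m/s = 10.2879 km/s

10.2879 km/s


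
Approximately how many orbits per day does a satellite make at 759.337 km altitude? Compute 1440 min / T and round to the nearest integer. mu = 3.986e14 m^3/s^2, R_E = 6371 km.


r = 7.130337e+06 m
T = 2*pi*sqrt(r^3/mu) = 5992.0621 s = 99.8677 min
revs/day = 1440 / 99.8677 = 14.4191
Rounded: 14 revolutions per day

14 revolutions per day


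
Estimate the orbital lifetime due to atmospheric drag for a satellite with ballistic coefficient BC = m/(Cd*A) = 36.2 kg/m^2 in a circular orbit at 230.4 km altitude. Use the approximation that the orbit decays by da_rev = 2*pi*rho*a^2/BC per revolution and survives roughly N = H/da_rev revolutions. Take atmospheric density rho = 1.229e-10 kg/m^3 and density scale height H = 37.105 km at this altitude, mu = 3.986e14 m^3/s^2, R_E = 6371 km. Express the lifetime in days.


a = R_E + alt = 6601.4000 km = 6.6014e+06 m
da_rev = 2*pi*rho*a^2/BC = 2*pi*1.229e-10*(6.6014e+06)^2/36.2 = 929.598209 m per revolution
N = H/da_rev = 37105.0000 m / 929.598209 m = 39.9151 revolutions
P = 2*pi*sqrt(a^3/mu) = 5337.8368 s
lifetime = N*P = 39.9151 * 5337.8368 = 213060.2597 s = 2.4660 days

2.4660 days


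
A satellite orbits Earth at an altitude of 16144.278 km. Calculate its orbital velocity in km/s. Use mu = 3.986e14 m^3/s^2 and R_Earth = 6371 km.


r = R_E + alt = 6371.0 + 16144.278 = 22515.2780 km = 2.2515278e+07 m
v = sqrt(mu/r) = sqrt(3.986e14 / 2.2515278e+07) = 4207.5568 m/s = 4.2076 km/s

4.2076 km/s
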